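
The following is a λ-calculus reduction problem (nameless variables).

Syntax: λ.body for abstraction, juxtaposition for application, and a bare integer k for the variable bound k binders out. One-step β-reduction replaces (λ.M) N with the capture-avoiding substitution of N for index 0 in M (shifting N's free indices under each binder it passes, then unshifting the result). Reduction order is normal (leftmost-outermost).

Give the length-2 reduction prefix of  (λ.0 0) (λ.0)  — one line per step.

  start: (λ.0 0) (λ.0)
  step 1: (λ.0) (λ.0)
  step 2: λ.0

Answer: after 2 steps: λ.0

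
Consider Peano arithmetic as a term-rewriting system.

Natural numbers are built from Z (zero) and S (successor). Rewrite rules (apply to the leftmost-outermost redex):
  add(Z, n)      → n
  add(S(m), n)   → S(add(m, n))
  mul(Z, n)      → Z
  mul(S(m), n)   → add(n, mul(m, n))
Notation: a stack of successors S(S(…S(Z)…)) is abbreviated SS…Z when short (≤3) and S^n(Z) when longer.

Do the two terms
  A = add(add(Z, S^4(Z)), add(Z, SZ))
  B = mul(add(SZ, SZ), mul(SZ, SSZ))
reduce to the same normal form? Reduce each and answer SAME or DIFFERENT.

Term A:
  start: add(add(Z, S^4(Z)), add(Z, SZ))
  step 1: add(S^4(Z), add(Z, SZ))
  step 2: S(add(SSSZ, add(Z, SZ)))
  step 3: S(S(add(SSZ, add(Z, SZ))))
  step 4: S(S(S(add(SZ, add(Z, SZ)))))
  step 5: S(S(S(S(add(Z, add(Z, SZ))))))
  step 6: S(S(S(S(add(Z, SZ)))))
  step 7: S^5(Z)

Term B:
  start: mul(add(SZ, SZ), mul(SZ, SSZ))
  step 1: mul(S(add(Z, SZ)), mul(SZ, SSZ))
  step 2: add(mul(SZ, SSZ), mul(add(Z, SZ), mul(SZ, SSZ)))
  step 3: add(add(SSZ, mul(Z, SSZ)), mul(add(Z, SZ), mul(SZ, SSZ)))
  step 4: add(S(add(SZ, mul(Z, SSZ))), mul(add(Z, SZ), mul(SZ, SSZ)))
  step 5: S(add(add(SZ, mul(Z, SSZ)), mul(add(Z, SZ), mul(SZ, SSZ))))
  step 6: S(add(S(add(Z, mul(Z, SSZ))), mul(add(Z, SZ), mul(SZ, SSZ))))
  step 7: S(S(add(add(Z, mul(Z, SSZ)), mul(add(Z, SZ), mul(SZ, SSZ)))))
  step 8: S(S(add(mul(Z, SSZ), mul(add(Z, SZ), mul(SZ, SSZ)))))
  step 9: S(S(add(Z, mul(add(Z, SZ), mul(SZ, SSZ)))))
  step 10: S(S(mul(add(Z, SZ), mul(SZ, SSZ))))
  step 11: S(S(mul(SZ, mul(SZ, SSZ))))
  step 12: S(S(add(mul(SZ, SSZ), mul(Z, mul(SZ, SSZ)))))
  step 13: S(S(add(add(SSZ, mul(Z, SSZ)), mul(Z, mul(SZ, SSZ)))))
  step 14: S(S(add(S(add(SZ, mul(Z, SSZ))), mul(Z, mul(SZ, SSZ)))))
  step 15: S(S(S(add(add(SZ, mul(Z, SSZ)), mul(Z, mul(SZ, SSZ))))))
  step 16: S(S(S(add(S(add(Z, mul(Z, SSZ))), mul(Z, mul(SZ, SSZ))))))
  step 17: S(S(S(S(add(add(Z, mul(Z, SSZ)), mul(Z, mul(SZ, SSZ)))))))
  step 18: S(S(S(S(add(mul(Z, SSZ), mul(Z, mul(SZ, SSZ)))))))
  step 19: S(S(S(S(add(Z, mul(Z, mul(SZ, SSZ)))))))
  step 20: S(S(S(S(mul(Z, mul(SZ, SSZ))))))
  step 21: S^4(Z)

Answer: DIFFERENT — A ⇓ S^5(Z), B ⇓ S^4(Z)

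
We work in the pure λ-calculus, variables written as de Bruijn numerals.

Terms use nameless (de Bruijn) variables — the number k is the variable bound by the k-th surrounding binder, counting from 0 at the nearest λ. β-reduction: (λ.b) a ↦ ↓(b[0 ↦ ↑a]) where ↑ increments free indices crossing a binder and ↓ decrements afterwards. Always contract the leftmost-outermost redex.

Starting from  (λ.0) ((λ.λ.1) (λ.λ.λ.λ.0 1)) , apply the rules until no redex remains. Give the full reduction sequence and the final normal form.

  start: (λ.0) ((λ.λ.1) (λ.λ.λ.λ.0 1))
  →1  (λ.λ.1) (λ.λ.λ.λ.0 1)
  →2  λ.λ.λ.λ.λ.0 1

Answer: normal form = λ.λ.λ.λ.λ.0 1  (in 2 steps)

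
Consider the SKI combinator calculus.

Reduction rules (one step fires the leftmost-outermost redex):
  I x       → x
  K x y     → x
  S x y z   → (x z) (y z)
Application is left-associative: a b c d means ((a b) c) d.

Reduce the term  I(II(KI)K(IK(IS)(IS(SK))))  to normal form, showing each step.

  start: I(II(KI)K(IK(IS)(IS(SK))))
  [1] II(KI)K(IK(IS)(IS(SK)))
  [2] I(KI)K(IK(IS)(IS(SK)))
  [3] KIK(IK(IS)(IS(SK)))
  [4] I(IK(IS)(IS(SK)))
  [5] IK(IS)(IS(SK))
  [6] K(IS)(IS(SK))
  [7] IS
  [8] S

Answer: normal form = S  (in 8 steps)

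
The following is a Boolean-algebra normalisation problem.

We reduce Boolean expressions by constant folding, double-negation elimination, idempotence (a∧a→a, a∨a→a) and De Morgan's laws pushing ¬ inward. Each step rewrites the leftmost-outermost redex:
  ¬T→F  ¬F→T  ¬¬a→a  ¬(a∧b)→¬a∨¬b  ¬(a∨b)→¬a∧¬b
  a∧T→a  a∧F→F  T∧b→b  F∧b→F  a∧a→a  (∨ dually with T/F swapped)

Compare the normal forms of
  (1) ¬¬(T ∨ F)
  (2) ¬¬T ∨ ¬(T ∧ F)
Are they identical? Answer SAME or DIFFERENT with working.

Answer: SAME — A ⇓ T, B ⇓ T

Reduction:
Term A:
  start: ¬¬(T ∨ F)
  [1] T ∨ F
  [2] T

Term B:
  start: ¬¬T ∨ ¬(T ∧ F)
  [1] T ∨ ¬(T ∧ F)
  [2] T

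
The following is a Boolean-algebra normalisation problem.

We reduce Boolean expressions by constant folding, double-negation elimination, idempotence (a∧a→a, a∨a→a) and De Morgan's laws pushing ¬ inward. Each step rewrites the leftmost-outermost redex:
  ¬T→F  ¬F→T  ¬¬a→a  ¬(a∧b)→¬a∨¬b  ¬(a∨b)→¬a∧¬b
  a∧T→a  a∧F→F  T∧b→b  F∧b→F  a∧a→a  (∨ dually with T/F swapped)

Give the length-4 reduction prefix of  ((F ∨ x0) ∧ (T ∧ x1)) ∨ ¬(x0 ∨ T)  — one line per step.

  start: ((F ∨ x0) ∧ (T ∧ x1)) ∨ ¬(x0 ∨ T)
  [1] (x0 ∧ (T ∧ x1)) ∨ ¬(x0 ∨ T)
  [2] (x0 ∧ x1) ∨ ¬(x0 ∨ T)
  [3] (x0 ∧ x1) ∨ (¬x0 ∧ ¬T)
  [4] (x0 ∧ x1) ∨ (¬x0 ∧ F)

Answer: after 4 steps: (x0 ∧ x1) ∨ (¬x0 ∧ F)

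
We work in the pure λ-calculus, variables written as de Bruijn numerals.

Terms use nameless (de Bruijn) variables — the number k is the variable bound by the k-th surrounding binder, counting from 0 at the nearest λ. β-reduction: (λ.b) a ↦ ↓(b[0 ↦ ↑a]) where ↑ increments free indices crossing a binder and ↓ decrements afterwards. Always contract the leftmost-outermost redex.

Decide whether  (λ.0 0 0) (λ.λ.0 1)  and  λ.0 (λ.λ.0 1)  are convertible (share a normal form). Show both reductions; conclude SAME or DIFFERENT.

Answer: SAME — A ⇓ λ.0 (λ.λ.0 1), B ⇓ λ.0 (λ.λ.0 1)

Derivation:
Term A:
  start: (λ.0 0 0) (λ.λ.0 1)
  step 1: (λ.λ.0 1) (λ.λ.0 1) (λ.λ.0 1)
  step 2: (λ.0 (λ.λ.0 1)) (λ.λ.0 1)
  step 3: (λ.λ.0 1) (λ.λ.0 1)
  step 4: λ.0 (λ.λ.0 1)

Term B:
  start: λ.0 (λ.λ.0 1)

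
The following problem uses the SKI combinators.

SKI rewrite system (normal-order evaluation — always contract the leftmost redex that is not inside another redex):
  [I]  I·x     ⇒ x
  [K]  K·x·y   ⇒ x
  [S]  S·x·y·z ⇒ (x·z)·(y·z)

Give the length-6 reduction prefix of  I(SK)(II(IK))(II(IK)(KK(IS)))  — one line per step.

Answer: after 6 steps: K(KK(IS))

Reduction:
  start: I(SK)(II(IK))(II(IK)(KK(IS)))
  [1] SK(II(IK))(II(IK)(KK(IS)))
  [2] K(II(IK)(KK(IS)))(II(IK)(II(IK)(KK(IS))))
  [3] II(IK)(KK(IS))
  [4] I(IK)(KK(IS))
  [5] IK(KK(IS))
  [6] K(KK(IS))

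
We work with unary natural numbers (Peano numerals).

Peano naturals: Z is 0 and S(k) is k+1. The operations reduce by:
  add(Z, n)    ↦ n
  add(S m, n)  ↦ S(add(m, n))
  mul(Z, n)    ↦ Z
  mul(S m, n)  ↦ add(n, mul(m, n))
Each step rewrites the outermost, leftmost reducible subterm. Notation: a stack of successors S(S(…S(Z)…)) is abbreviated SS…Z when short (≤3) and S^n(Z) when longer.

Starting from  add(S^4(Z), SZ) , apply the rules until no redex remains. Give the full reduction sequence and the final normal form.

  start: add(S^4(Z), SZ)
  [1] S(add(SSSZ, SZ))
  [2] S(S(add(SSZ, SZ)))
  [3] S(S(S(add(SZ, SZ))))
  [4] S(S(S(S(add(Z, SZ)))))
  [5] S^5(Z)

Answer: normal form = S^5(Z)  (in 5 steps)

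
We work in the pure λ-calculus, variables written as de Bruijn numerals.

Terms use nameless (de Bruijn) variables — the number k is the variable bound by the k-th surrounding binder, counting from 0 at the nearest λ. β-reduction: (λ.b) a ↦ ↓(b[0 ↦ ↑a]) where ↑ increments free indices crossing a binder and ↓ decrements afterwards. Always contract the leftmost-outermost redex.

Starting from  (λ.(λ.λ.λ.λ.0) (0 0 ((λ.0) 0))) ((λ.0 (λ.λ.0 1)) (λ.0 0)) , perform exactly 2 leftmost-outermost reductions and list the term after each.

Answer: after 2 steps: λ.λ.λ.0

Reduction:
  start: (λ.(λ.λ.λ.λ.0) (0 0 ((λ.0) 0))) ((λ.0 (λ.λ.0 1)) (λ.0 0))
  [1] (λ.λ.λ.λ.0) ((λ.0 (λ.λ.0 1)) (λ.0 0) ((λ.0 (λ.λ.0 1)) (λ.0 0)) ((λ.0) ((λ.0 (λ.λ.0 1)) (λ.0 0))))
  [2] λ.λ.λ.0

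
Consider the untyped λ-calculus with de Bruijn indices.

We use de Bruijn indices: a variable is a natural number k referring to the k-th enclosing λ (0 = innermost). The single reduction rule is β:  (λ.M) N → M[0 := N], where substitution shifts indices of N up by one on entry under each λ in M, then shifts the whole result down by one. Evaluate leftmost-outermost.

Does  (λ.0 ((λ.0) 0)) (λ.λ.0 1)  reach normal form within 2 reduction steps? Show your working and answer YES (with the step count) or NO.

Answer: NO — after 2 steps the term is λ.0 ((λ.0) (λ.λ.0 1)), not yet normal

Working:
  start: (λ.0 ((λ.0) 0)) (λ.λ.0 1)
  [1] (λ.λ.0 1) ((λ.0) (λ.λ.0 1))
  [2] λ.0 ((λ.0) (λ.λ.0 1))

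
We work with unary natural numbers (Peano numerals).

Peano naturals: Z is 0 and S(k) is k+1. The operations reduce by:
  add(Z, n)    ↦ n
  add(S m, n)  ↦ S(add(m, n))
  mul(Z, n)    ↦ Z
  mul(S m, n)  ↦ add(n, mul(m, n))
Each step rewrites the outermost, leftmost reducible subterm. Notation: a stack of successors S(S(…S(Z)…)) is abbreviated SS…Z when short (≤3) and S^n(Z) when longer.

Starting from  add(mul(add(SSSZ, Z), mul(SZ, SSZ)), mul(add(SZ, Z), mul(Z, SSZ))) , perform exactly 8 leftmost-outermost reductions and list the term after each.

Answer: after 8 steps: S(add(S(add(add(Z, mul(Z, SSZ)), mul(add(SSZ, Z), mul(SZ, SSZ)))), mul(add(SZ, Z), mul(Z, SSZ))))

Derivation:
  start: add(mul(add(SSSZ, Z), mul(SZ, SSZ)), mul(add(SZ, Z), mul(Z, SSZ)))
  [1] add(mul(S(add(SSZ, Z)), mul(SZ, SSZ)), mul(add(SZ, Z), mul(Z, SSZ)))
  [2] add(add(mul(SZ, SSZ), mul(add(SSZ, Z), mul(SZ, SSZ))), mul(add(SZ, Z), mul(Z, SSZ)))
  [3] add(add(add(SSZ, mul(Z, SSZ)), mul(add(SSZ, Z), mul(SZ, SSZ))), mul(add(SZ, Z), mul(Z, SSZ)))
  [4] add(add(S(add(SZ, mul(Z, SSZ))), mul(add(SSZ, Z), mul(SZ, SSZ))), mul(add(SZ, Z), mul(Z, SSZ)))
  [5] add(S(add(add(SZ, mul(Z, SSZ)), mul(add(SSZ, Z), mul(SZ, SSZ)))), mul(add(SZ, Z), mul(Z, SSZ)))
  [6] S(add(add(add(SZ, mul(Z, SSZ)), mul(add(SSZ, Z), mul(SZ, SSZ))), mul(add(SZ, Z), mul(Z, SSZ))))
  [7] S(add(add(S(add(Z, mul(Z, SSZ))), mul(add(SSZ, Z), mul(SZ, SSZ))), mul(add(SZ, Z), mul(Z, SSZ))))
  [8] S(add(S(add(add(Z, mul(Z, SSZ)), mul(add(SSZ, Z), mul(SZ, SSZ)))), mul(add(SZ, Z), mul(Z, SSZ))))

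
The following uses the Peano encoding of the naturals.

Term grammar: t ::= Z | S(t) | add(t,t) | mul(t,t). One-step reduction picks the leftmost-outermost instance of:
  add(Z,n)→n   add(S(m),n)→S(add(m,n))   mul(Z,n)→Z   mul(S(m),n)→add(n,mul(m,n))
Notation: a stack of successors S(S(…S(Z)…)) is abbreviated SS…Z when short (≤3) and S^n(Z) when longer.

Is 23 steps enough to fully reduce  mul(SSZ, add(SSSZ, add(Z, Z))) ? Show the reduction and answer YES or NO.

  start: mul(SSZ, add(SSSZ, add(Z, Z)))
  [1] add(add(SSSZ, add(Z, Z)), mul(SZ, add(SSSZ, add(Z, Z))))
  [2] add(S(add(SSZ, add(Z, Z))), mul(SZ, add(SSSZ, add(Z, Z))))
  [3] S(add(add(SSZ, add(Z, Z)), mul(SZ, add(SSSZ, add(Z, Z)))))
  [4] S(add(S(add(SZ, add(Z, Z))), mul(SZ, add(SSSZ, add(Z, Z)))))
  [5] S(S(add(add(SZ, add(Z, Z)), mul(SZ, add(SSSZ, add(Z, Z))))))
  [6] S(S(add(S(add(Z, add(Z, Z))), mul(SZ, add(SSSZ, add(Z, Z))))))
  [7] S(S(S(add(add(Z, add(Z, Z)), mul(SZ, add(SSSZ, add(Z, Z)))))))
  [8] S(S(S(add(add(Z, Z), mul(SZ, add(SSSZ, add(Z, Z)))))))
  [9] S(S(S(add(Z, mul(SZ, add(SSSZ, add(Z, Z)))))))
  [10] S(S(S(mul(SZ, add(SSSZ, add(Z, Z))))))
  [11] S(S(S(add(add(SSSZ, add(Z, Z)), mul(Z, add(SSSZ, add(Z, Z)))))))
  [12] S(S(S(add(S(add(SSZ, add(Z, Z))), mul(Z, add(SSSZ, add(Z, Z)))))))
  [13] S(S(S(S(add(add(SSZ, add(Z, Z)), mul(Z, add(SSSZ, add(Z, Z))))))))
  [14] S(S(S(S(add(S(add(SZ, add(Z, Z))), mul(Z, add(SSSZ, add(Z, Z))))))))
  [15] S(S(S(S(S(add(add(SZ, add(Z, Z)), mul(Z, add(SSSZ, add(Z, Z)))))))))
  [16] S(S(S(S(S(add(S(add(Z, add(Z, Z))), mul(Z, add(SSSZ, add(Z, Z)))))))))
  [17] S(S(S(S(S(S(add(add(Z, add(Z, Z)), mul(Z, add(SSSZ, add(Z, Z))))))))))
  [18] S(S(S(S(S(S(add(add(Z, Z), mul(Z, add(SSSZ, add(Z, Z))))))))))
  [19] S(S(S(S(S(S(add(Z, mul(Z, add(SSSZ, add(Z, Z))))))))))
  [20] S(S(S(S(S(S(mul(Z, add(SSSZ, add(Z, Z)))))))))
  [21] S^6(Z)

Answer: YES — reaches normal form S^6(Z) in 21 ≤ 23 steps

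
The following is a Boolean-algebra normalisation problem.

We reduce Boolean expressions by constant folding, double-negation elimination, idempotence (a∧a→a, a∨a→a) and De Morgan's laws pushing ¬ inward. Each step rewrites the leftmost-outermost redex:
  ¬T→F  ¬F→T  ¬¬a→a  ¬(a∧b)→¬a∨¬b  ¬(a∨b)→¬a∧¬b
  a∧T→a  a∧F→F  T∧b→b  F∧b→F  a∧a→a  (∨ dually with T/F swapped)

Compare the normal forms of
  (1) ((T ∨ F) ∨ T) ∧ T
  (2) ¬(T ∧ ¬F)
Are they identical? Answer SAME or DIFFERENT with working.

Term A:
  start: ((T ∨ F) ∨ T) ∧ T
  →1  (T ∨ F) ∨ T
  →2  T

Term B:
  start: ¬(T ∧ ¬F)
  →1  ¬T ∨ ¬¬F
  →2  F ∨ ¬¬F
  →3  ¬¬F
  →4  F

Answer: DIFFERENT — A ⇓ T, B ⇓ F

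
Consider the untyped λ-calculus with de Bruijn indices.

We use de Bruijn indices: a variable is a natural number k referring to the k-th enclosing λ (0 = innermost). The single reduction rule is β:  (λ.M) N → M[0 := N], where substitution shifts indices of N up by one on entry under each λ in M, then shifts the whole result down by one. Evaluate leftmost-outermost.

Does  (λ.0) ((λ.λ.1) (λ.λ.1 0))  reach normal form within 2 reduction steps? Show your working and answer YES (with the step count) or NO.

Answer: YES — reaches normal form λ.λ.λ.1 0 in 2 ≤ 2 steps

Derivation:
  start: (λ.0) ((λ.λ.1) (λ.λ.1 0))
  step 1: (λ.λ.1) (λ.λ.1 0)
  step 2: λ.λ.λ.1 0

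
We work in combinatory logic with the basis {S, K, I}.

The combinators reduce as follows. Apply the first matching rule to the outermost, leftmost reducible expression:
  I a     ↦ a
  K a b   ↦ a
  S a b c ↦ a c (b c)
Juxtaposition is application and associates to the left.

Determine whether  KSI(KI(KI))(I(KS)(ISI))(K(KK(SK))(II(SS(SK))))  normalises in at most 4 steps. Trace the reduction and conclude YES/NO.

  start: KSI(KI(KI))(I(KS)(ISI))(K(KK(SK))(II(SS(SK))))
  [1] S(KI(KI))(I(KS)(ISI))(K(KK(SK))(II(SS(SK))))
  [2] KI(KI)(K(KK(SK))(II(SS(SK))))(I(KS)(ISI)(K(KK(SK))(II(SS(SK)))))
  [3] I(K(KK(SK))(II(SS(SK))))(I(KS)(ISI)(K(KK(SK))(II(SS(SK)))))
  [4] K(KK(SK))(II(SS(SK)))(I(KS)(ISI)(K(KK(SK))(II(SS(SK)))))

Answer: NO — after 4 steps the term is K(KK(SK))(II(SS(SK)))(I(KS)(ISI)(K(KK(SK))(II(SS(SK))))), not yet normal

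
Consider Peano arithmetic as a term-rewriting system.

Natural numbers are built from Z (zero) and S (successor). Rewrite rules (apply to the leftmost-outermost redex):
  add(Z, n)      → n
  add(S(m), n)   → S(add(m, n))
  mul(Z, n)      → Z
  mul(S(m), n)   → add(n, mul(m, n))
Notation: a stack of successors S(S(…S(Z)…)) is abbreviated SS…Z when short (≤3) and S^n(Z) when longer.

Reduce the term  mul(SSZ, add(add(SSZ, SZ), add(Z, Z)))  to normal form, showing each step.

  start: mul(SSZ, add(add(SSZ, SZ), add(Z, Z)))
  [1] add(add(add(SSZ, SZ), add(Z, Z)), mul(SZ, add(add(SSZ, SZ), add(Z, Z))))
  [2] add(add(S(add(SZ, SZ)), add(Z, Z)), mul(SZ, add(add(SSZ, SZ), add(Z, Z))))
  [3] add(S(add(add(SZ, SZ), add(Z, Z))), mul(SZ, add(add(SSZ, SZ), add(Z, Z))))
  [4] S(add(add(add(SZ, SZ), add(Z, Z)), mul(SZ, add(add(SSZ, SZ), add(Z, Z)))))
  [5] S(add(add(S(add(Z, SZ)), add(Z, Z)), mul(SZ, add(add(SSZ, SZ), add(Z, Z)))))
  [6] S(add(S(add(add(Z, SZ), add(Z, Z))), mul(SZ, add(add(SSZ, SZ), add(Z, Z)))))
  [7] S(S(add(add(add(Z, SZ), add(Z, Z)), mul(SZ, add(add(SSZ, SZ), add(Z, Z))))))
  [8] S(S(add(add(SZ, add(Z, Z)), mul(SZ, add(add(SSZ, SZ), add(Z, Z))))))
  [9] S(S(add(S(add(Z, add(Z, Z))), mul(SZ, add(add(SSZ, SZ), add(Z, Z))))))
  [10] S(S(S(add(add(Z, add(Z, Z)), mul(SZ, add(add(SSZ, SZ), add(Z, Z)))))))
  [11] S(S(S(add(add(Z, Z), mul(SZ, add(add(SSZ, SZ), add(Z, Z)))))))
  [12] S(S(S(add(Z, mul(SZ, add(add(SSZ, SZ), add(Z, Z)))))))
  [13] S(S(S(mul(SZ, add(add(SSZ, SZ), add(Z, Z))))))
  [14] S(S(S(add(add(add(SSZ, SZ), add(Z, Z)), mul(Z, add(add(SSZ, SZ), add(Z, Z)))))))
  [15] S(S(S(add(add(S(add(SZ, SZ)), add(Z, Z)), mul(Z, add(add(SSZ, SZ), add(Z, Z)))))))
  [16] S(S(S(add(S(add(add(SZ, SZ), add(Z, Z))), mul(Z, add(add(SSZ, SZ), add(Z, Z)))))))
  [17] S(S(S(S(add(add(add(SZ, SZ), add(Z, Z)), mul(Z, add(add(SSZ, SZ), add(Z, Z))))))))
  [18] S(S(S(S(add(add(S(add(Z, SZ)), add(Z, Z)), mul(Z, add(add(SSZ, SZ), add(Z, Z))))))))
  [19] S(S(S(S(add(S(add(add(Z, SZ), add(Z, Z))), mul(Z, add(add(SSZ, SZ), add(Z, Z))))))))
  [20] S(S(S(S(S(add(add(add(Z, SZ), add(Z, Z)), mul(Z, add(add(SSZ, SZ), add(Z, Z)))))))))
  [21] S(S(S(S(S(add(add(SZ, add(Z, Z)), mul(Z, add(add(SSZ, SZ), add(Z, Z)))))))))
  [22] S(S(S(S(S(add(S(add(Z, add(Z, Z))), mul(Z, add(add(SSZ, SZ), add(Z, Z)))))))))
  [23] S(S(S(S(S(S(add(add(Z, add(Z, Z)), mul(Z, add(add(SSZ, SZ), add(Z, Z))))))))))
  [24] S(S(S(S(S(S(add(add(Z, Z), mul(Z, add(add(SSZ, SZ), add(Z, Z))))))))))
  [25] S(S(S(S(S(S(add(Z, mul(Z, add(add(SSZ, SZ), add(Z, Z))))))))))
  [26] S(S(S(S(S(S(mul(Z, add(add(SSZ, SZ), add(Z, Z)))))))))
  [27] S^6(Z)

Answer: normal form = S^6(Z)  (in 27 steps)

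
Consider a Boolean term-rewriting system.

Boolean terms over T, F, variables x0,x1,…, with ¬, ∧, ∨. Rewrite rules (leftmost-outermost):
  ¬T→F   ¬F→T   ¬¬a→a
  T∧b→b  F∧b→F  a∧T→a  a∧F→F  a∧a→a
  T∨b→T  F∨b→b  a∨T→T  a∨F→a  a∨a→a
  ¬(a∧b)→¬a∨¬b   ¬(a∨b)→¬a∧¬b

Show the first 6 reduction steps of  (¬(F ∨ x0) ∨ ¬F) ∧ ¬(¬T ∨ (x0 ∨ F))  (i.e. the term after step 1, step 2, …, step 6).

Answer: after 6 steps: ¬(¬T ∨ (x0 ∨ F))

Working:
  start: (¬(F ∨ x0) ∨ ¬F) ∧ ¬(¬T ∨ (x0 ∨ F))
  →1  ((¬F ∧ ¬x0) ∨ ¬F) ∧ ¬(¬T ∨ (x0 ∨ F))
  →2  ((T ∧ ¬x0) ∨ ¬F) ∧ ¬(¬T ∨ (x0 ∨ F))
  →3  (¬x0 ∨ ¬F) ∧ ¬(¬T ∨ (x0 ∨ F))
  →4  (¬x0 ∨ T) ∧ ¬(¬T ∨ (x0 ∨ F))
  →5  T ∧ ¬(¬T ∨ (x0 ∨ F))
  →6  ¬(¬T ∨ (x0 ∨ F))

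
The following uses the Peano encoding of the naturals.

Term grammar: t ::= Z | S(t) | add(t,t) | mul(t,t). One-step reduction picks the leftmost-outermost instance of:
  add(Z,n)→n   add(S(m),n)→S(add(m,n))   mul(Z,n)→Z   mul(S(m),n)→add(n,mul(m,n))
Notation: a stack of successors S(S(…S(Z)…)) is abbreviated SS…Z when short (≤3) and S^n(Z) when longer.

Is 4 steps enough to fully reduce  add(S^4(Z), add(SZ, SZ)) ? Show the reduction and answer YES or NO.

Answer: NO — after 4 steps the term is S(S(S(S(add(Z, add(SZ, SZ)))))), not yet normal

Working:
  start: add(S^4(Z), add(SZ, SZ))
  [1] S(add(SSSZ, add(SZ, SZ)))
  [2] S(S(add(SSZ, add(SZ, SZ))))
  [3] S(S(S(add(SZ, add(SZ, SZ)))))
  [4] S(S(S(S(add(Z, add(SZ, SZ))))))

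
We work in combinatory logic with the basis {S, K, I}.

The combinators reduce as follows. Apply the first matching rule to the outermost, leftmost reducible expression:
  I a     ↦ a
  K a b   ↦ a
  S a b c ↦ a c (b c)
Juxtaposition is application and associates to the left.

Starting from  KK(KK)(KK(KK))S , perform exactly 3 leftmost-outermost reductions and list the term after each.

Answer: after 3 steps: K

Reduction:
  start: KK(KK)(KK(KK))S
  step 1: K(KK(KK))S
  step 2: KK(KK)
  step 3: K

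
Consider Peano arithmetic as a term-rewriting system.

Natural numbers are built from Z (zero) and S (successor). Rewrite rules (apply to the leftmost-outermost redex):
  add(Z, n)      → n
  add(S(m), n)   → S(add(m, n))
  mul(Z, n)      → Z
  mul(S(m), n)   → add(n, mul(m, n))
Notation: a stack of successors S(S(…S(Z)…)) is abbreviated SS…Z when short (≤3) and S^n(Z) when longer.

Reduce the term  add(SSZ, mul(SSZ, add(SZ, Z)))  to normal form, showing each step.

Answer: normal form = S^4(Z)  (in 14 steps)

Derivation:
  start: add(SSZ, mul(SSZ, add(SZ, Z)))
  →1  S(add(SZ, mul(SSZ, add(SZ, Z))))
  →2  S(S(add(Z, mul(SSZ, add(SZ, Z)))))
  →3  S(S(mul(SSZ, add(SZ, Z))))
  →4  S(S(add(add(SZ, Z), mul(SZ, add(SZ, Z)))))
  →5  S(S(add(S(add(Z, Z)), mul(SZ, add(SZ, Z)))))
  →6  S(S(S(add(add(Z, Z), mul(SZ, add(SZ, Z))))))
  →7  S(S(S(add(Z, mul(SZ, add(SZ, Z))))))
  →8  S(S(S(mul(SZ, add(SZ, Z)))))
  →9  S(S(S(add(add(SZ, Z), mul(Z, add(SZ, Z))))))
  →10  S(S(S(add(S(add(Z, Z)), mul(Z, add(SZ, Z))))))
  →11  S(S(S(S(add(add(Z, Z), mul(Z, add(SZ, Z)))))))
  →12  S(S(S(S(add(Z, mul(Z, add(SZ, Z)))))))
  →13  S(S(S(S(mul(Z, add(SZ, Z))))))
  →14  S^4(Z)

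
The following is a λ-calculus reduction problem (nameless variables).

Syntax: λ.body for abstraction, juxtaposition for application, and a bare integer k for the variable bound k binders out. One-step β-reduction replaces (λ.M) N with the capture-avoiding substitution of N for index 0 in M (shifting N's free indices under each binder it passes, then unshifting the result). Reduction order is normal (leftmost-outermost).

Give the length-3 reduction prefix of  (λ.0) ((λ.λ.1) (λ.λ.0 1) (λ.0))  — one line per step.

  start: (λ.0) ((λ.λ.1) (λ.λ.0 1) (λ.0))
  [1] (λ.λ.1) (λ.λ.0 1) (λ.0)
  [2] (λ.λ.λ.0 1) (λ.0)
  [3] λ.λ.0 1

Answer: after 3 steps: λ.λ.0 1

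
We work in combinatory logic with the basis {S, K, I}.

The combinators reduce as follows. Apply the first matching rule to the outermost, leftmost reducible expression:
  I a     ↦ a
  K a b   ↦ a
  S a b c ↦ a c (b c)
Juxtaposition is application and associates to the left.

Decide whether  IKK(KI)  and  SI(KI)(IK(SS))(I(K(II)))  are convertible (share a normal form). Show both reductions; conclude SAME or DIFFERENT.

Answer: DIFFERENT — A ⇓ K, B ⇓ SS(KI)

Derivation:
Term A:
  start: IKK(KI)
  →1  KK(KI)
  →2  K

Term B:
  start: SI(KI)(IK(SS))(I(K(II)))
  →1  I(IK(SS))(KI(IK(SS)))(I(K(II)))
  →2  IK(SS)(KI(IK(SS)))(I(K(II)))
  →3  K(SS)(KI(IK(SS)))(I(K(II)))
  →4  SS(I(K(II)))
  →5  SS(K(II))
  →6  SS(KI)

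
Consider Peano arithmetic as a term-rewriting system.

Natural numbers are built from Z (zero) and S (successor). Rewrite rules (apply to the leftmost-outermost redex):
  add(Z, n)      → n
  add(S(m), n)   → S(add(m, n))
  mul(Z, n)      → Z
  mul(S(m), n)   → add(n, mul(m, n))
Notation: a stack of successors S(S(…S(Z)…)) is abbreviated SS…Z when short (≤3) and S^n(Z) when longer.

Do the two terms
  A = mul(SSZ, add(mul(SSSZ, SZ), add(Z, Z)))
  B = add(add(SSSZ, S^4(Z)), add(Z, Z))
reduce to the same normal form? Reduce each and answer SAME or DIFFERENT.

Term A:
  start: mul(SSZ, add(mul(SSSZ, SZ), add(Z, Z)))
  [1] add(add(mul(SSSZ, SZ), add(Z, Z)), mul(SZ, add(mul(SSSZ, SZ), add(Z, Z))))
  [2] add(add(add(SZ, mul(SSZ, SZ)), add(Z, Z)), mul(SZ, add(mul(SSSZ, SZ), add(Z, Z))))
  [3] add(add(S(add(Z, mul(SSZ, SZ))), add(Z, Z)), mul(SZ, add(mul(SSSZ, SZ), add(Z, Z))))
  [4] add(S(add(add(Z, mul(SSZ, SZ)), add(Z, Z))), mul(SZ, add(mul(SSSZ, SZ), add(Z, Z))))
  [5] S(add(add(add(Z, mul(SSZ, SZ)), add(Z, Z)), mul(SZ, add(mul(SSSZ, SZ), add(Z, Z)))))
  [6] S(add(add(mul(SSZ, SZ), add(Z, Z)), mul(SZ, add(mul(SSSZ, SZ), add(Z, Z)))))
  [7] S(add(add(add(SZ, mul(SZ, SZ)), add(Z, Z)), mul(SZ, add(mul(SSSZ, SZ), add(Z, Z)))))
  [8] S(add(add(S(add(Z, mul(SZ, SZ))), add(Z, Z)), mul(SZ, add(mul(SSSZ, SZ), add(Z, Z)))))
  [9] S(add(S(add(add(Z, mul(SZ, SZ)), add(Z, Z))), mul(SZ, add(mul(SSSZ, SZ), add(Z, Z)))))
  [10] S(S(add(add(add(Z, mul(SZ, SZ)), add(Z, Z)), mul(SZ, add(mul(SSSZ, SZ), add(Z, Z))))))
  [11] S(S(add(add(mul(SZ, SZ), add(Z, Z)), mul(SZ, add(mul(SSSZ, SZ), add(Z, Z))))))
  [12] S(S(add(add(add(SZ, mul(Z, SZ)), add(Z, Z)), mul(SZ, add(mul(SSSZ, SZ), add(Z, Z))))))
  [13] S(S(add(add(S(add(Z, mul(Z, SZ))), add(Z, Z)), mul(SZ, add(mul(SSSZ, SZ), add(Z, Z))))))
  [14] S(S(add(S(add(add(Z, mul(Z, SZ)), add(Z, Z))), mul(SZ, add(mul(SSSZ, SZ), add(Z, Z))))))
  [15] S(S(S(add(add(add(Z, mul(Z, SZ)), add(Z, Z)), mul(SZ, add(mul(SSSZ, SZ), add(Z, Z)))))))
  [16] S(S(S(add(add(mul(Z, SZ), add(Z, Z)), mul(SZ, add(mul(SSSZ, SZ), add(Z, Z)))))))
  [17] S(S(S(add(add(Z, add(Z, Z)), mul(SZ, add(mul(SSSZ, SZ), add(Z, Z)))))))
  [18] S(S(S(add(add(Z, Z), mul(SZ, add(mul(SSSZ, SZ), add(Z, Z)))))))
  [19] S(S(S(add(Z, mul(SZ, add(mul(SSSZ, SZ), add(Z, Z)))))))
  [20] S(S(S(mul(SZ, add(mul(SSSZ, SZ), add(Z, Z))))))
  [21] S(S(S(add(add(mul(SSSZ, SZ), add(Z, Z)), mul(Z, add(mul(SSSZ, SZ), add(Z, Z)))))))
  [22] S(S(S(add(add(add(SZ, mul(SSZ, SZ)), add(Z, Z)), mul(Z, add(mul(SSSZ, SZ), add(Z, Z)))))))
  [23] S(S(S(add(add(S(add(Z, mul(SSZ, SZ))), add(Z, Z)), mul(Z, add(mul(SSSZ, SZ), add(Z, Z)))))))
  [24] S(S(S(add(S(add(add(Z, mul(SSZ, SZ)), add(Z, Z))), mul(Z, add(mul(SSSZ, SZ), add(Z, Z)))))))
  [25] S(S(S(S(add(add(add(Z, mul(SSZ, SZ)), add(Z, Z)), mul(Z, add(mul(SSSZ, SZ), add(Z, Z))))))))
  [26] S(S(S(S(add(add(mul(SSZ, SZ), add(Z, Z)), mul(Z, add(mul(SSSZ, SZ), add(Z, Z))))))))
  [27] S(S(S(S(add(add(add(SZ, mul(SZ, SZ)), add(Z, Z)), mul(Z, add(mul(SSSZ, SZ), add(Z, Z))))))))
  [28] S(S(S(S(add(add(S(add(Z, mul(SZ, SZ))), add(Z, Z)), mul(Z, add(mul(SSSZ, SZ), add(Z, Z))))))))
  [29] S(S(S(S(add(S(add(add(Z, mul(SZ, SZ)), add(Z, Z))), mul(Z, add(mul(SSSZ, SZ), add(Z, Z))))))))
  [30] S(S(S(S(S(add(add(add(Z, mul(SZ, SZ)), add(Z, Z)), mul(Z, add(mul(SSSZ, SZ), add(Z, Z)))))))))
  [31] S(S(S(S(S(add(add(mul(SZ, SZ), add(Z, Z)), mul(Z, add(mul(SSSZ, SZ), add(Z, Z)))))))))
  [32] S(S(S(S(S(add(add(add(SZ, mul(Z, SZ)), add(Z, Z)), mul(Z, add(mul(SSSZ, SZ), add(Z, Z)))))))))
  [33] S(S(S(S(S(add(add(S(add(Z, mul(Z, SZ))), add(Z, Z)), mul(Z, add(mul(SSSZ, SZ), add(Z, Z)))))))))
  [34] S(S(S(S(S(add(S(add(add(Z, mul(Z, SZ)), add(Z, Z))), mul(Z, add(mul(SSSZ, SZ), add(Z, Z)))))))))
  [35] S(S(S(S(S(S(add(add(add(Z, mul(Z, SZ)), add(Z, Z)), mul(Z, add(mul(SSSZ, SZ), add(Z, Z))))))))))
  [36] S(S(S(S(S(S(add(add(mul(Z, SZ), add(Z, Z)), mul(Z, add(mul(SSSZ, SZ), add(Z, Z))))))))))
  [37] S(S(S(S(S(S(add(add(Z, add(Z, Z)), mul(Z, add(mul(SSSZ, SZ), add(Z, Z))))))))))
  [38] S(S(S(S(S(S(add(add(Z, Z), mul(Z, add(mul(SSSZ, SZ), add(Z, Z))))))))))
  [39] S(S(S(S(S(S(add(Z, mul(Z, add(mul(SSSZ, SZ), add(Z, Z))))))))))
  [40] S(S(S(S(S(S(mul(Z, add(mul(SSSZ, SZ), add(Z, Z)))))))))
  [41] S^6(Z)

Term B:
  start: add(add(SSSZ, S^4(Z)), add(Z, Z))
  [1] add(S(add(SSZ, S^4(Z))), add(Z, Z))
  [2] S(add(add(SSZ, S^4(Z)), add(Z, Z)))
  [3] S(add(S(add(SZ, S^4(Z))), add(Z, Z)))
  [4] S(S(add(add(SZ, S^4(Z)), add(Z, Z))))
  [5] S(S(add(S(add(Z, S^4(Z))), add(Z, Z))))
  [6] S(S(S(add(add(Z, S^4(Z)), add(Z, Z)))))
  [7] S(S(S(add(S^4(Z), add(Z, Z)))))
  [8] S(S(S(S(add(SSSZ, add(Z, Z))))))
  [9] S(S(S(S(S(add(SSZ, add(Z, Z)))))))
  [10] S(S(S(S(S(S(add(SZ, add(Z, Z))))))))
  [11] S(S(S(S(S(S(S(add(Z, add(Z, Z)))))))))
  [12] S(S(S(S(S(S(S(add(Z, Z))))))))
  [13] S^7(Z)

Answer: DIFFERENT — A ⇓ S^6(Z), B ⇓ S^7(Z)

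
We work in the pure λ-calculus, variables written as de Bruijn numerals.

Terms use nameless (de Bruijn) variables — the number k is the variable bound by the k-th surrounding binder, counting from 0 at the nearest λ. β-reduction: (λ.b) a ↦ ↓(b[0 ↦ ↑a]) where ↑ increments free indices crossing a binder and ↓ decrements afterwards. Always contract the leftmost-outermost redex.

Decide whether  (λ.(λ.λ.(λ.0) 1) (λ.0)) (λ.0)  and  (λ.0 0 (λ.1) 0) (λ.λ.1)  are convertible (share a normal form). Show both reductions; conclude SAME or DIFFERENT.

Term A:
  start: (λ.(λ.λ.(λ.0) 1) (λ.0)) (λ.0)
  [1] (λ.λ.(λ.0) 1) (λ.0)
  [2] λ.(λ.0) (λ.0)
  [3] λ.λ.0

Term B:
  start: (λ.0 0 (λ.1) 0) (λ.λ.1)
  [1] (λ.λ.1) (λ.λ.1) (λ.λ.λ.1) (λ.λ.1)
  [2] (λ.λ.λ.1) (λ.λ.λ.1) (λ.λ.1)
  [3] (λ.λ.1) (λ.λ.1)
  [4] λ.λ.λ.1

Answer: DIFFERENT — A ⇓ λ.λ.0, B ⇓ λ.λ.λ.1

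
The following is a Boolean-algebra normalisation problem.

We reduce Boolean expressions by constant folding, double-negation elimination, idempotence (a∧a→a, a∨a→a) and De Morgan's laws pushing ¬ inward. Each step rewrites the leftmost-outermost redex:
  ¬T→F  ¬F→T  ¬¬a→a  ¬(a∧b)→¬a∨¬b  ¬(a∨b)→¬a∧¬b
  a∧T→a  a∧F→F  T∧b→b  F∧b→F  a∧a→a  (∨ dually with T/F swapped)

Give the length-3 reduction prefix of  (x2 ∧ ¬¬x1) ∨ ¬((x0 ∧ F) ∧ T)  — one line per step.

Answer: after 3 steps: (x2 ∧ x1) ∨ ((¬x0 ∨ ¬F) ∨ ¬T)

Reduction:
  start: (x2 ∧ ¬¬x1) ∨ ¬((x0 ∧ F) ∧ T)
  →1  (x2 ∧ x1) ∨ ¬((x0 ∧ F) ∧ T)
  →2  (x2 ∧ x1) ∨ (¬(x0 ∧ F) ∨ ¬T)
  →3  (x2 ∧ x1) ∨ ((¬x0 ∨ ¬F) ∨ ¬T)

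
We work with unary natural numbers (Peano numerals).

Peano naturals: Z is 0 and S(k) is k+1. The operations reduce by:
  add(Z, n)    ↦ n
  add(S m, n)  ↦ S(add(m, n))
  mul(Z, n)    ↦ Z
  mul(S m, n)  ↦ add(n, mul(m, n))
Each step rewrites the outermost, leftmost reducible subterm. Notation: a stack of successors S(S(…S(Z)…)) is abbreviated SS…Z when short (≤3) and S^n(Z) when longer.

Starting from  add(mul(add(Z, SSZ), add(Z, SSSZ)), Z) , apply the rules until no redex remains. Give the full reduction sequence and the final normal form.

Answer: normal form = S^6(Z)  (in 21 steps)

Reduction:
  start: add(mul(add(Z, SSZ), add(Z, SSSZ)), Z)
  step 1: add(mul(SSZ, add(Z, SSSZ)), Z)
  step 2: add(add(add(Z, SSSZ), mul(SZ, add(Z, SSSZ))), Z)
  step 3: add(add(SSSZ, mul(SZ, add(Z, SSSZ))), Z)
  step 4: add(S(add(SSZ, mul(SZ, add(Z, SSSZ)))), Z)
  step 5: S(add(add(SSZ, mul(SZ, add(Z, SSSZ))), Z))
  step 6: S(add(S(add(SZ, mul(SZ, add(Z, SSSZ)))), Z))
  step 7: S(S(add(add(SZ, mul(SZ, add(Z, SSSZ))), Z)))
  step 8: S(S(add(S(add(Z, mul(SZ, add(Z, SSSZ)))), Z)))
  step 9: S(S(S(add(add(Z, mul(SZ, add(Z, SSSZ))), Z))))
  step 10: S(S(S(add(mul(SZ, add(Z, SSSZ)), Z))))
  step 11: S(S(S(add(add(add(Z, SSSZ), mul(Z, add(Z, SSSZ))), Z))))
  step 12: S(S(S(add(add(SSSZ, mul(Z, add(Z, SSSZ))), Z))))
  step 13: S(S(S(add(S(add(SSZ, mul(Z, add(Z, SSSZ)))), Z))))
  step 14: S(S(S(S(add(add(SSZ, mul(Z, add(Z, SSSZ))), Z)))))
  step 15: S(S(S(S(add(S(add(SZ, mul(Z, add(Z, SSSZ)))), Z)))))
  step 16: S(S(S(S(S(add(add(SZ, mul(Z, add(Z, SSSZ))), Z))))))
  step 17: S(S(S(S(S(add(S(add(Z, mul(Z, add(Z, SSSZ)))), Z))))))
  step 18: S(S(S(S(S(S(add(add(Z, mul(Z, add(Z, SSSZ))), Z)))))))
  step 19: S(S(S(S(S(S(add(mul(Z, add(Z, SSSZ)), Z)))))))
  step 20: S(S(S(S(S(S(add(Z, Z)))))))
  step 21: S^6(Z)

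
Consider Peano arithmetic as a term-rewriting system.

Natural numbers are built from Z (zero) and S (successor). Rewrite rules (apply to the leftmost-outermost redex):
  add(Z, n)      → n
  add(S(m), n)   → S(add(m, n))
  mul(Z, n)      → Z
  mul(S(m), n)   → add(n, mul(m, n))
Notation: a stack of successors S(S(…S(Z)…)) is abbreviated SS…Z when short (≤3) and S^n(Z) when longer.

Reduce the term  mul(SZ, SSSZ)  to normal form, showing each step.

Answer: normal form = SSSZ  (in 6 steps)

Derivation:
  start: mul(SZ, SSSZ)
  step 1: add(SSSZ, mul(Z, SSSZ))
  step 2: S(add(SSZ, mul(Z, SSSZ)))
  step 3: S(S(add(SZ, mul(Z, SSSZ))))
  step 4: S(S(S(add(Z, mul(Z, SSSZ)))))
  step 5: S(S(S(mul(Z, SSSZ))))
  step 6: SSSZ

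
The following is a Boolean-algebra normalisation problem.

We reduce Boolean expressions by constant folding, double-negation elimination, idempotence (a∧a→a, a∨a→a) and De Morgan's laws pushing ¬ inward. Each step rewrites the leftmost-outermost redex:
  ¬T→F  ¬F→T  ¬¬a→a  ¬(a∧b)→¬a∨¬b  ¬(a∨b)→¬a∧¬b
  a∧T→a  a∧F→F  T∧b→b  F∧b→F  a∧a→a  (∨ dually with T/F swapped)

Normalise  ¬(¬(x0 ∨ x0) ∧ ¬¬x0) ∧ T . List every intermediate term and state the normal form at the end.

Answer: normal form = x0 ∨ ¬x0  (in 5 steps)

Derivation:
  start: ¬(¬(x0 ∨ x0) ∧ ¬¬x0) ∧ T
  [1] ¬(¬(x0 ∨ x0) ∧ ¬¬x0)
  [2] ¬¬(x0 ∨ x0) ∨ ¬¬¬x0
  [3] (x0 ∨ x0) ∨ ¬¬¬x0
  [4] x0 ∨ ¬¬¬x0
  [5] x0 ∨ ¬x0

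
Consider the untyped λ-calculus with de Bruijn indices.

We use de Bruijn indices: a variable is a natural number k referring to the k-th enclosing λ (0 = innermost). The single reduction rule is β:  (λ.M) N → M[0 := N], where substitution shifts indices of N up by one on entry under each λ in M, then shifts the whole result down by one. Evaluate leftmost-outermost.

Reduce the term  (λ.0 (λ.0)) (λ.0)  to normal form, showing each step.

Answer: normal form = λ.0  (in 2 steps)

Working:
  start: (λ.0 (λ.0)) (λ.0)
  step 1: (λ.0) (λ.0)
  step 2: λ.0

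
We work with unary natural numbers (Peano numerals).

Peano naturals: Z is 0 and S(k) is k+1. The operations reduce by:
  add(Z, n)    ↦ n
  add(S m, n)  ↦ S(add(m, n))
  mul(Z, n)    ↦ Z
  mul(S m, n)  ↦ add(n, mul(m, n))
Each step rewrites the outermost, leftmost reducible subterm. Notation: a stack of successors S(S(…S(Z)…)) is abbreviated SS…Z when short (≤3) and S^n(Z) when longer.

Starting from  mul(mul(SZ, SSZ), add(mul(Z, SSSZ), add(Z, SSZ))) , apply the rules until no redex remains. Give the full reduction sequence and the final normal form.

  start: mul(mul(SZ, SSZ), add(mul(Z, SSSZ), add(Z, SSZ)))
  →1  mul(add(SSZ, mul(Z, SSZ)), add(mul(Z, SSSZ), add(Z, SSZ)))
  →2  mul(S(add(SZ, mul(Z, SSZ))), add(mul(Z, SSSZ), add(Z, SSZ)))
  →3  add(add(mul(Z, SSSZ), add(Z, SSZ)), mul(add(SZ, mul(Z, SSZ)), add(mul(Z, SSSZ), add(Z, SSZ))))
  →4  add(add(Z, add(Z, SSZ)), mul(add(SZ, mul(Z, SSZ)), add(mul(Z, SSSZ), add(Z, SSZ))))
  →5  add(add(Z, SSZ), mul(add(SZ, mul(Z, SSZ)), add(mul(Z, SSSZ), add(Z, SSZ))))
  →6  add(SSZ, mul(add(SZ, mul(Z, SSZ)), add(mul(Z, SSSZ), add(Z, SSZ))))
  →7  S(add(SZ, mul(add(SZ, mul(Z, SSZ)), add(mul(Z, SSSZ), add(Z, SSZ)))))
  →8  S(S(add(Z, mul(add(SZ, mul(Z, SSZ)), add(mul(Z, SSSZ), add(Z, SSZ))))))
  →9  S(S(mul(add(SZ, mul(Z, SSZ)), add(mul(Z, SSSZ), add(Z, SSZ)))))
  →10  S(S(mul(S(add(Z, mul(Z, SSZ))), add(mul(Z, SSSZ), add(Z, SSZ)))))
  →11  S(S(add(add(mul(Z, SSSZ), add(Z, SSZ)), mul(add(Z, mul(Z, SSZ)), add(mul(Z, SSSZ), add(Z, SSZ))))))
  →12  S(S(add(add(Z, add(Z, SSZ)), mul(add(Z, mul(Z, SSZ)), add(mul(Z, SSSZ), add(Z, SSZ))))))
  →13  S(S(add(add(Z, SSZ), mul(add(Z, mul(Z, SSZ)), add(mul(Z, SSSZ), add(Z, SSZ))))))
  →14  S(S(add(SSZ, mul(add(Z, mul(Z, SSZ)), add(mul(Z, SSSZ), add(Z, SSZ))))))
  →15  S(S(S(add(SZ, mul(add(Z, mul(Z, SSZ)), add(mul(Z, SSSZ), add(Z, SSZ)))))))
  →16  S(S(S(S(add(Z, mul(add(Z, mul(Z, SSZ)), add(mul(Z, SSSZ), add(Z, SSZ))))))))
  →17  S(S(S(S(mul(add(Z, mul(Z, SSZ)), add(mul(Z, SSSZ), add(Z, SSZ)))))))
  →18  S(S(S(S(mul(mul(Z, SSZ), add(mul(Z, SSSZ), add(Z, SSZ)))))))
  →19  S(S(S(S(mul(Z, add(mul(Z, SSSZ), add(Z, SSZ)))))))
  →20  S^4(Z)

Answer: normal form = S^4(Z)  (in 20 steps)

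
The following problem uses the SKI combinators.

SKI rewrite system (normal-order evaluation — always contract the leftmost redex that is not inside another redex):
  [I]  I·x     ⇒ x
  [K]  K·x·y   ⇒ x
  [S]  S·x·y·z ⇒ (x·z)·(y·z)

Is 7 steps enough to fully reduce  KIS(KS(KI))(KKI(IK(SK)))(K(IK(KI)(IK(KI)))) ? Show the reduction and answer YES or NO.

Answer: YES — reaches normal form S(K(K(SK)))(K(KI)) in 7 ≤ 7 steps

Reduction:
  start: KIS(KS(KI))(KKI(IK(SK)))(K(IK(KI)(IK(KI))))
  [1] I(KS(KI))(KKI(IK(SK)))(K(IK(KI)(IK(KI))))
  [2] KS(KI)(KKI(IK(SK)))(K(IK(KI)(IK(KI))))
  [3] S(KKI(IK(SK)))(K(IK(KI)(IK(KI))))
  [4] S(K(IK(SK)))(K(IK(KI)(IK(KI))))
  [5] S(K(K(SK)))(K(IK(KI)(IK(KI))))
  [6] S(K(K(SK)))(K(K(KI)(IK(KI))))
  [7] S(K(K(SK)))(K(KI))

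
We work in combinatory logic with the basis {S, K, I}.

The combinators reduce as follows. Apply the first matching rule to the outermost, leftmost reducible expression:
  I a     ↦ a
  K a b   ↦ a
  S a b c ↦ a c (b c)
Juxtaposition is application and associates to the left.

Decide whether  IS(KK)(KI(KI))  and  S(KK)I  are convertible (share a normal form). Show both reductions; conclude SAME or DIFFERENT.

Term A:
  start: IS(KK)(KI(KI))
  →1  S(KK)(KI(KI))
  →2  S(KK)I

Term B:
  start: S(KK)I

Answer: SAME — A ⇓ S(KK)I, B ⇓ S(KK)I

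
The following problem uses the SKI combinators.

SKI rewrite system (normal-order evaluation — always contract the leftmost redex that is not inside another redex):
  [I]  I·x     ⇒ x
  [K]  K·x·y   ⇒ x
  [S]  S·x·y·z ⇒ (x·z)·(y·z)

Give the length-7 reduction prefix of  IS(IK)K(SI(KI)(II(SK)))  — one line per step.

Answer: after 7 steps: I(SK)(KI(II(SK)))

Reduction:
  start: IS(IK)K(SI(KI)(II(SK)))
  →1  S(IK)K(SI(KI)(II(SK)))
  →2  IK(SI(KI)(II(SK)))(K(SI(KI)(II(SK))))
  →3  K(SI(KI)(II(SK)))(K(SI(KI)(II(SK))))
  →4  SI(KI)(II(SK))
  →5  I(II(SK))(KI(II(SK)))
  →6  II(SK)(KI(II(SK)))
  →7  I(SK)(KI(II(SK)))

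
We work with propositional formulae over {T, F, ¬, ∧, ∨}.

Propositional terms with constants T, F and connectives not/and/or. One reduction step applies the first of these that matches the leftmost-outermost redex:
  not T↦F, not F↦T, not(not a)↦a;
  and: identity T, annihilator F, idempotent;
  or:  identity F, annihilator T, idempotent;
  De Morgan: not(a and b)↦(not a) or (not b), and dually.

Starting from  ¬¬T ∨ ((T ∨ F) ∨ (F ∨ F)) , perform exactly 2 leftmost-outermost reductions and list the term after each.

  start: ¬¬T ∨ ((T ∨ F) ∨ (F ∨ F))
  step 1: T ∨ ((T ∨ F) ∨ (F ∨ F))
  step 2: T

Answer: after 2 steps: T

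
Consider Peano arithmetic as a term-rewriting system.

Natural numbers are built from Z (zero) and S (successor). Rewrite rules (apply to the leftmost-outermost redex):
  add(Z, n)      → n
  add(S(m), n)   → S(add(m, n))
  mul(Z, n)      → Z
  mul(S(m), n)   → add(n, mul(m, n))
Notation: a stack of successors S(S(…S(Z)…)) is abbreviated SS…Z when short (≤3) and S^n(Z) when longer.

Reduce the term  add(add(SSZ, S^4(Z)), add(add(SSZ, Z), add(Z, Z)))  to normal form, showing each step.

Answer: normal form = S^8(Z)  (in 17 steps)

Derivation:
  start: add(add(SSZ, S^4(Z)), add(add(SSZ, Z), add(Z, Z)))
  →1  add(S(add(SZ, S^4(Z))), add(add(SSZ, Z), add(Z, Z)))
  →2  S(add(add(SZ, S^4(Z)), add(add(SSZ, Z), add(Z, Z))))
  →3  S(add(S(add(Z, S^4(Z))), add(add(SSZ, Z), add(Z, Z))))
  →4  S(S(add(add(Z, S^4(Z)), add(add(SSZ, Z), add(Z, Z)))))
  →5  S(S(add(S^4(Z), add(add(SSZ, Z), add(Z, Z)))))
  →6  S(S(S(add(SSSZ, add(add(SSZ, Z), add(Z, Z))))))
  →7  S(S(S(S(add(SSZ, add(add(SSZ, Z), add(Z, Z)))))))
  →8  S(S(S(S(S(add(SZ, add(add(SSZ, Z), add(Z, Z))))))))
  →9  S(S(S(S(S(S(add(Z, add(add(SSZ, Z), add(Z, Z)))))))))
  →10  S(S(S(S(S(S(add(add(SSZ, Z), add(Z, Z))))))))
  →11  S(S(S(S(S(S(add(S(add(SZ, Z)), add(Z, Z))))))))
  →12  S(S(S(S(S(S(S(add(add(SZ, Z), add(Z, Z)))))))))
  →13  S(S(S(S(S(S(S(add(S(add(Z, Z)), add(Z, Z)))))))))
  →14  S(S(S(S(S(S(S(S(add(add(Z, Z), add(Z, Z))))))))))
  →15  S(S(S(S(S(S(S(S(add(Z, add(Z, Z))))))))))
  →16  S(S(S(S(S(S(S(S(add(Z, Z)))))))))
  →17  S^8(Z)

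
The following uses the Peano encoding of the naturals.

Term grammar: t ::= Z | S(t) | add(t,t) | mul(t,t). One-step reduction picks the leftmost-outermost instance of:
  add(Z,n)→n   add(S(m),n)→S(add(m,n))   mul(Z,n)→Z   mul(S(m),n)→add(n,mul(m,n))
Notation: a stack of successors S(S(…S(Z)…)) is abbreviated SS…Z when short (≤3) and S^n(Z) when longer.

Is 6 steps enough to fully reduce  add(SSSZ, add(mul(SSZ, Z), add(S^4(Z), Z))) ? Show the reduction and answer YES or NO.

  start: add(SSSZ, add(mul(SSZ, Z), add(S^4(Z), Z)))
  [1] S(add(SSZ, add(mul(SSZ, Z), add(S^4(Z), Z))))
  [2] S(S(add(SZ, add(mul(SSZ, Z), add(S^4(Z), Z)))))
  [3] S(S(S(add(Z, add(mul(SSZ, Z), add(S^4(Z), Z))))))
  [4] S(S(S(add(mul(SSZ, Z), add(S^4(Z), Z)))))
  [5] S(S(S(add(add(Z, mul(SZ, Z)), add(S^4(Z), Z)))))
  [6] S(S(S(add(mul(SZ, Z), add(S^4(Z), Z)))))

Answer: NO — after 6 steps the term is S(S(S(add(mul(SZ, Z), add(S^4(Z), Z))))), not yet normal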